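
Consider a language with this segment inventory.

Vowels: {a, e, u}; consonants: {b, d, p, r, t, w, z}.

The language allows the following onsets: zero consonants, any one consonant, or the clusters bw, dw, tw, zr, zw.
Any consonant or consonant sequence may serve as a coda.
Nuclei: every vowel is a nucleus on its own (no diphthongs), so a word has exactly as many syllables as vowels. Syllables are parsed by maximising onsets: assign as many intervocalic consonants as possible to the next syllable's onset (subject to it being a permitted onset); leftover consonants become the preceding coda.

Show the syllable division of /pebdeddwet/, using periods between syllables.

Nuclei (vowels): e, e, e → 3 syllables.
V1 /e/ – V2 /e/: /bd/ splits as /b/ + /d/ (/d/ is the longest suffix that is a licit onset).
V2 /e/ – V3 /e/: cluster /ddw/ — the longest permitted-onset suffix is /dw/; onset = /dw/, preceding coda = /d/.

peb.ded.dwet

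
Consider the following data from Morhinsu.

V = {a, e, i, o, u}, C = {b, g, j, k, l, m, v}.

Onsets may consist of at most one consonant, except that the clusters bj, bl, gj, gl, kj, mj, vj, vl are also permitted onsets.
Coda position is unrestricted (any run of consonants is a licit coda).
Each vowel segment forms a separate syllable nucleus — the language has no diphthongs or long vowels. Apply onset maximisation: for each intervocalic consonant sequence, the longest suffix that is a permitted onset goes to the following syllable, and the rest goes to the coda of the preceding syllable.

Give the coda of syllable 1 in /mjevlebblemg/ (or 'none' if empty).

The vowels are e, e, e — 3 nuclei, so 3 syllables.
σ1/σ2 boundary: cluster /vl/ — /vl/ is itself a permitted onset, so the whole cluster goes right; preceding coda = ∅.
σ2/σ3 boundary: /bbl/; trying suffixes from longest down, /bl/ is the first permitted one, so coda /b/ | onset /bl/.
Putting it together: mje.vleb.blemg.
Syllable 1 is /mje/: onset /mj/, nucleus /e/, coda ∅.

none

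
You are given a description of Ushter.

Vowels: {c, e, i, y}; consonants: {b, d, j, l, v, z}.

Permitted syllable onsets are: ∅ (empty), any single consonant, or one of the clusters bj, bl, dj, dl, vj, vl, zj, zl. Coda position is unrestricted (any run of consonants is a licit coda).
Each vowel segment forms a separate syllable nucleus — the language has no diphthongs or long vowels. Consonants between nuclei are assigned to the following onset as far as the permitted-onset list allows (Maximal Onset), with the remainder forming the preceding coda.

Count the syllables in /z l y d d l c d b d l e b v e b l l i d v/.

Vowels present: y, c, e, e, i; each is a nucleus, giving 5 syllables.

5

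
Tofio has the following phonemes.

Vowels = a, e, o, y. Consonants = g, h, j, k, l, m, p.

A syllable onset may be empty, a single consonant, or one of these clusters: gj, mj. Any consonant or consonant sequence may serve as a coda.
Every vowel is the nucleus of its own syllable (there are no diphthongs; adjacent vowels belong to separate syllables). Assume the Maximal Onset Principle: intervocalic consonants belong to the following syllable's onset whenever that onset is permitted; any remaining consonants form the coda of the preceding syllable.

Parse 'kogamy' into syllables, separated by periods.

Vowels present: o, a, y; each is a nucleus, giving 3 syllables.
V1 /o/ – V2 /a/: /g/ → onset of the next syllable (single consonants are always licit onsets).
V2 /a/ – V3 /y/: just /m/ — single C goes to the following onset.

ko.ga.my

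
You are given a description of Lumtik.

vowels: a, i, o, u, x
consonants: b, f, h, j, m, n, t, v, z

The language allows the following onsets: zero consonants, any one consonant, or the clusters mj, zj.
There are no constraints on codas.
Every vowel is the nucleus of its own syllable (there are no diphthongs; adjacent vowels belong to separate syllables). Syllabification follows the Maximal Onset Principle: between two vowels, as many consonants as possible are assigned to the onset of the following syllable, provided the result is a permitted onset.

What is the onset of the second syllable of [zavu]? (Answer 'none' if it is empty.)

v

The vowels are a, u — 2 nuclei, so 2 syllables.
σ1/σ2 boundary: /v/ → onset of the next syllable (single consonants are always licit onsets).
So the parse is za.vu.
Syllable 2 is /vu/: onset /v/, nucleus /u/, coda ∅.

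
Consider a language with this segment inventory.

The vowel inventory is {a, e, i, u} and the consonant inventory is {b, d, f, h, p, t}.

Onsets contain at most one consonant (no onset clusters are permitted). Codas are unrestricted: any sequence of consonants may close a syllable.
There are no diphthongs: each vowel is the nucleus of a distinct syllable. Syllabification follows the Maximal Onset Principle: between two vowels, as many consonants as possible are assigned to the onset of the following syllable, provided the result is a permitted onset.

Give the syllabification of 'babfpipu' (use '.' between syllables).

babf.pi.pu

The vowels are a, i, u — 3 nuclei, so 3 syllables.
σ1/σ2 boundary: /bfp/ — longest licit onset from the right is /p/, leaving /bf/ as coda.
σ2/σ3 boundary: /p/ is a single consonant, so it becomes the next onset.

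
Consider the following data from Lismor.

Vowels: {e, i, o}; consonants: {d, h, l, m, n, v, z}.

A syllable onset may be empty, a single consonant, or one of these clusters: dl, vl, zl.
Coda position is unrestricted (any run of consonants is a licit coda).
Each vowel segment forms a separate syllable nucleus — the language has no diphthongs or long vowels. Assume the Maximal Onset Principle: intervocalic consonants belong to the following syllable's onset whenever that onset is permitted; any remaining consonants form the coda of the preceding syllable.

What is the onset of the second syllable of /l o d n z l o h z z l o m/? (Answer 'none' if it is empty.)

The vowels are o, o, o — 3 nuclei, so 3 syllables.
Between /o/ (V1) and /o/ (V2): cluster /dnzl/ — the longest permitted-onset suffix is /zl/; onset = /zl/, preceding coda = /dn/.
Between /o/ (V2) and /o/ (V3): /hzzl/ splits as /hz/ + /zl/ (/zl/ is the longest suffix that is a licit onset).
Result: lodn.zlohz.zlom.
Syllable 2 is /zlohz/: onset /zl/, nucleus /o/, coda /hz/.

zl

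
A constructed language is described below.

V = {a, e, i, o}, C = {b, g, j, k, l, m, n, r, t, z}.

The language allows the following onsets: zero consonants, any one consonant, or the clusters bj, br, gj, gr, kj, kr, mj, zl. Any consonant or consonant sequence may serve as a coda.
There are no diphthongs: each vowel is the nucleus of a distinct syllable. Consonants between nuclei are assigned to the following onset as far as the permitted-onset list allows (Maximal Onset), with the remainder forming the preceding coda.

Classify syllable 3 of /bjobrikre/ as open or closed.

Nuclei (vowels): o, i, e → 3 syllables.
Between /o/ (V1) and /i/ (V2): /br/ — entire cluster is a permitted onset → onset /br/, coda ∅.
Between /i/ (V2) and /e/ (V3): /kr/ — entire cluster is a permitted onset → onset /kr/, coda ∅.
So the parse is bjo.bri.kre.
Syllable 3 is /kre/; it ends in its nucleus with no coda, so it is open.

open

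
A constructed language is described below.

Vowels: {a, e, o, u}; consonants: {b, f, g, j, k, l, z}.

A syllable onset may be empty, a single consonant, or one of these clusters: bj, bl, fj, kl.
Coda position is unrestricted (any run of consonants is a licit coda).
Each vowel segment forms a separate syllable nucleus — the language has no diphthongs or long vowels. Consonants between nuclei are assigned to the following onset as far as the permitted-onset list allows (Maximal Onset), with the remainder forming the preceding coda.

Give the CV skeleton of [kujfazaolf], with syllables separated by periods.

CVC.CV.CV.VCC

Nuclei (vowels): u, a, a, o → 4 syllables.
/u…a/ gap (V1→V2): /jf/; trying suffixes from longest down, /f/ is the first permitted one, so coda /j/ | onset /f/.
/a…a/ gap (V2→V3): just /z/ — single C goes to the following onset.
/a…o/ gap (V3→V4): no consonants, so the boundary falls immediately after /a/.
Result: kuj.fa.za.olf.
Mapping each syllable to C/V: /kuj/ → CVC, /fa/ → CV, /za/ → CV, /olf/ → VCC.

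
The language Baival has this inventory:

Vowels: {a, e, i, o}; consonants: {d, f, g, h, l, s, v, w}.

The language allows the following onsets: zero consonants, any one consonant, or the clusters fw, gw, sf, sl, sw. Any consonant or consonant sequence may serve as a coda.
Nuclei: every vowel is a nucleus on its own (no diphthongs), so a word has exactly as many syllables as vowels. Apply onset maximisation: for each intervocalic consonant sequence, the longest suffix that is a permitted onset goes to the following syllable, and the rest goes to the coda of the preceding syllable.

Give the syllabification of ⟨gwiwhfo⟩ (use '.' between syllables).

gwiwh.fo

Nuclei (vowels): i, o → 2 syllables.
Between /i/ (V1) and /o/ (V2): /whf/; trying suffixes from longest down, /f/ is the first permitted one, so coda /wh/ | onset /f/.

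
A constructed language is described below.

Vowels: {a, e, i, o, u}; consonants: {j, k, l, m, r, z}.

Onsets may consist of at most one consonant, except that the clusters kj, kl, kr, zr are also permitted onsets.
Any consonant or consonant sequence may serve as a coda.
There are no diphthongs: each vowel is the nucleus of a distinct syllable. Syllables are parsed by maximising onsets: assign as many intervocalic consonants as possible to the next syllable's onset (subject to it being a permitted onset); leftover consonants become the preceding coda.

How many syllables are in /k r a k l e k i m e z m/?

4

The vowels are a, e, i, e — 4 nuclei, so 4 syllables.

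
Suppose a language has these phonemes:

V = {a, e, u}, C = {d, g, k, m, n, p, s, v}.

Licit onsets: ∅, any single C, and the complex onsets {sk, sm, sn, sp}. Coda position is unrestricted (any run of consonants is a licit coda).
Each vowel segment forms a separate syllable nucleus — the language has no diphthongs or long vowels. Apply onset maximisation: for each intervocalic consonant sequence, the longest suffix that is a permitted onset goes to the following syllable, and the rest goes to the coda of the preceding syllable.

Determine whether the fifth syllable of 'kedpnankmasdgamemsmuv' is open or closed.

closed

Vowels present: e, a, a, a, e, u; each is a nucleus, giving 6 syllables.
/e…a/ gap (V1→V2): /dpn/; trying suffixes from longest down, /n/ is the first permitted one, so coda /dp/ | onset /n/.
/a…a/ gap (V2→V3): cluster /nkm/ — the longest permitted-onset suffix is /m/; onset = /m/, preceding coda = /nk/.
/a…a/ gap (V3→V4): cluster /sdg/ — the longest permitted-onset suffix is /g/; onset = /g/, preceding coda = /sd/.
/a…e/ gap (V4→V5): /m/ is a single consonant, so it becomes the next onset.
/e…u/ gap (V5→V6): /msm/ splits as /m/ + /sm/ (/sm/ is the longest suffix that is a licit onset).
So the parse is kedp.nank.masd.ga.mem.smuv.
Syllable 5 is /mem/ with coda /m/, so it is closed.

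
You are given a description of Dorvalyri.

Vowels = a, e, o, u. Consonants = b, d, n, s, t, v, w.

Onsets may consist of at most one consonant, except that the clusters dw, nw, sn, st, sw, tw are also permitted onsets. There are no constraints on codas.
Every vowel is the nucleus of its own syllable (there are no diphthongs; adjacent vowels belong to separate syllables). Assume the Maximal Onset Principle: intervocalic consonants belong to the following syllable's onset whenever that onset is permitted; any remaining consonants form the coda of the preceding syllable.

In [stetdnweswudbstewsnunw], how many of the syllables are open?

Nuclei (vowels): e, e, u, e, u → 5 syllables.
V1 /e/ – V2 /e/: /tdnw/; trying suffixes from longest down, /nw/ is the first permitted one, so coda /td/ | onset /nw/.
V2 /e/ – V3 /u/: /sw/ — entire cluster is a permitted onset → onset /sw/, coda ∅.
V3 /u/ – V4 /e/: /dbst/ splits as /db/ + /st/ (/st/ is the longest suffix that is a licit onset).
V4 /e/ – V5 /u/: cluster /wsn/ — the longest permitted-onset suffix is /sn/; onset = /sn/, preceding coda = /w/.
So the parse is stetd.nwe.swudb.stew.snunw.
Classifying each syllable: /stetd/ (closed), /nwe/ (open), /swudb/ (closed), /stew/ (closed), /snunw/ (closed).
Open syllables: 1.

1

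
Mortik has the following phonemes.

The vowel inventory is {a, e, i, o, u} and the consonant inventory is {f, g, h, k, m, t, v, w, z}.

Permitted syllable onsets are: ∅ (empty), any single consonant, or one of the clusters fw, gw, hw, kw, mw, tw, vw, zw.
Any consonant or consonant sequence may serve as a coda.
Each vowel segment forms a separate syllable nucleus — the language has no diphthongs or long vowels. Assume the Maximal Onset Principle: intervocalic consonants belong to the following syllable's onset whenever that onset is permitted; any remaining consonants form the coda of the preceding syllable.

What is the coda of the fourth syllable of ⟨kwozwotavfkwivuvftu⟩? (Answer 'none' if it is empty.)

none

The vowels are o, o, a, i, u, u — 6 nuclei, so 6 syllables.
Between /o/ (V1) and /o/ (V2): cluster /zw/ — /zw/ is itself a permitted onset, so the whole cluster goes right; preceding coda = ∅.
Between /o/ (V2) and /a/ (V3): just /t/ — single C goes to the following onset.
Between /a/ (V3) and /i/ (V4): /vfkw/; trying suffixes from longest down, /kw/ is the first permitted one, so coda /vf/ | onset /kw/.
Between /i/ (V4) and /u/ (V5): just /v/ — single C goes to the following onset.
Between /u/ (V5) and /u/ (V6): cluster /vft/ — the longest permitted-onset suffix is /t/; onset = /t/, preceding coda = /vf/.
Syllabification: kwo.zwo.tavf.kwi.vuvf.tu.
Syllable 4 is /kwi/: onset /kw/, nucleus /i/, coda ∅.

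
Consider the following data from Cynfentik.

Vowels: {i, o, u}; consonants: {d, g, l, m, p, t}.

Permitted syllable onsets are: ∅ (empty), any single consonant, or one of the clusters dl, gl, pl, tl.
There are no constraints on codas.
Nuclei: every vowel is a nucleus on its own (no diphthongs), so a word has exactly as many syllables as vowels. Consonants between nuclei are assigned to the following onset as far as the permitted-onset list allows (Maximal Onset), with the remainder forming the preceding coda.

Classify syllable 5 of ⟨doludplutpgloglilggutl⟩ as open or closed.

The vowels are o, u, u, o, i, u — 6 nuclei, so 6 syllables.
V1 /o/ – V2 /u/: just /l/ — single C goes to the following onset.
V2 /u/ – V3 /u/: /dpl/ — longest licit onset from the right is /pl/, leaving /d/ as coda.
V3 /u/ – V4 /o/: cluster /tpgl/ — the longest permitted-onset suffix is /gl/; onset = /gl/, preceding coda = /tp/.
V4 /o/ – V5 /i/: cluster /gl/ — /gl/ is itself a permitted onset, so the whole cluster goes right; preceding coda = ∅.
V5 /i/ – V6 /u/: /lgg/; trying suffixes from longest down, /g/ is the first permitted one, so coda /lg/ | onset /g/.
Result: do.lud.plutp.glo.glilg.gutl.
Syllable 5 is /glilg/ with coda /lg/, so it is closed.

closed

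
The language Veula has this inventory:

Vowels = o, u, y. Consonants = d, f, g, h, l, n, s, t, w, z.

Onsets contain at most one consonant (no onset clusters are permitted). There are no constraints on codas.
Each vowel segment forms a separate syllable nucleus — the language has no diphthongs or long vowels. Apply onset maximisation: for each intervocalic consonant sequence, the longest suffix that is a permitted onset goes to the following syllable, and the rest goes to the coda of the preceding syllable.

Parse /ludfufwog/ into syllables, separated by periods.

The vowels are u, u, o — 3 nuclei, so 3 syllables.
/u…u/ gap (V1→V2): /df/ splits as /d/ + /f/ (/f/ is the longest suffix that is a licit onset).
/u…o/ gap (V2→V3): /fw/; trying suffixes from longest down, /w/ is the first permitted one, so coda /f/ | onset /w/.

lud.fuf.wog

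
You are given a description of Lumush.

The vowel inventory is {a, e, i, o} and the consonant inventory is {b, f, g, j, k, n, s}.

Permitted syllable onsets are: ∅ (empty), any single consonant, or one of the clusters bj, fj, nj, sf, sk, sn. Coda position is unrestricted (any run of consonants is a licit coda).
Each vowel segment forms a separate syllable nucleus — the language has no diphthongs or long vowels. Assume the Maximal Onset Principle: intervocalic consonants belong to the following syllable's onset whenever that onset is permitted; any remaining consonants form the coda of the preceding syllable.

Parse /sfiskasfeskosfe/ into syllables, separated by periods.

Nuclei (vowels): i, a, e, o, e → 5 syllables.
V1 /i/ – V2 /a/: /sk/ is a licit onset in full, so it all attaches to the next syllable.
V2 /a/ – V3 /e/: /sf/ is a licit onset in full, so it all attaches to the next syllable.
V3 /e/ – V4 /o/: /sk/ is a licit onset in full, so it all attaches to the next syllable.
V4 /o/ – V5 /e/: /sf/ — entire cluster is a permitted onset → onset /sf/, coda ∅.

sfi.ska.sfe.sko.sfe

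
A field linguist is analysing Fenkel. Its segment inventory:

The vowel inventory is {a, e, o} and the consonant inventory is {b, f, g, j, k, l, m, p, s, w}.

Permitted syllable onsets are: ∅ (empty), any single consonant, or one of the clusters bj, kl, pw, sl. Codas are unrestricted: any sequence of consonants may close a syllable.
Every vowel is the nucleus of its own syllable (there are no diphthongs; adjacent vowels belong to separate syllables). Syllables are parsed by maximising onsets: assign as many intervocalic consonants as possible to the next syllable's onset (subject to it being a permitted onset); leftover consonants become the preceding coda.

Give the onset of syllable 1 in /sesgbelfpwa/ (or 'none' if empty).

The vowels are e, e, a — 3 nuclei, so 3 syllables.
V1 /e/ – V2 /e/: /sgb/ splits as /sg/ + /b/ (/b/ is the longest suffix that is a licit onset).
V2 /e/ – V3 /a/: /lfpw/ splits as /lf/ + /pw/ (/pw/ is the longest suffix that is a licit onset).
So the parse is sesg.belf.pwa.
Syllable 1 is /sesg/: onset /s/, nucleus /e/, coda /sg/.

s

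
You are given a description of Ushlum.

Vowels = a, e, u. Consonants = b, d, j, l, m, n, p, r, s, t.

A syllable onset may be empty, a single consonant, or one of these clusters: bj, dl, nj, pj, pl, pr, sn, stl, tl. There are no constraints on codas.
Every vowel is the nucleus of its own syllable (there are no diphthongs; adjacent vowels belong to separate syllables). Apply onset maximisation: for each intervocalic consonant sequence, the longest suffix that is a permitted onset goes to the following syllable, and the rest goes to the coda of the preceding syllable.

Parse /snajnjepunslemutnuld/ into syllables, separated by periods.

snaj.nje.puns.le.mut.nuld

Nuclei (vowels): a, e, u, e, u, u → 6 syllables.
Between /a/ (V1) and /e/ (V2): /jnj/ — longest licit onset from the right is /nj/, leaving /j/ as coda.
Between /e/ (V2) and /u/ (V3): /p/ → onset of the next syllable (single consonants are always licit onsets).
Between /u/ (V3) and /e/ (V4): cluster /nsl/ — the longest permitted-onset suffix is /l/; onset = /l/, preceding coda = /ns/.
Between /e/ (V4) and /u/ (V5): /m/ → onset of the next syllable (single consonants are always licit onsets).
Between /u/ (V5) and /u/ (V6): /tn/ splits as /t/ + /n/ (/n/ is the longest suffix that is a licit onset).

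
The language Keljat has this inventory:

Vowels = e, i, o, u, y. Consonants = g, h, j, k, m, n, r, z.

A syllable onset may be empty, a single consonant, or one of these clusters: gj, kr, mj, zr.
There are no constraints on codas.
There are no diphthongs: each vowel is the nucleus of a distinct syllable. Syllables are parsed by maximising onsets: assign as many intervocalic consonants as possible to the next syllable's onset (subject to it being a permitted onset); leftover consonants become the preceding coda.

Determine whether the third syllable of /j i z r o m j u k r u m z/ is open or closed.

open

Vowels present: i, o, u, u; each is a nucleus, giving 4 syllables.
Between /i/ (V1) and /o/ (V2): /zr/ — entire cluster is a permitted onset → onset /zr/, coda ∅.
Between /o/ (V2) and /u/ (V3): cluster /mj/ — /mj/ is itself a permitted onset, so the whole cluster goes right; preceding coda = ∅.
Between /u/ (V3) and /u/ (V4): cluster /kr/ — /kr/ is itself a permitted onset, so the whole cluster goes right; preceding coda = ∅.
Syllabification: ji.zro.mju.krumz.
Syllable 3 is /mju/; it ends in its nucleus with no coda, so it is open.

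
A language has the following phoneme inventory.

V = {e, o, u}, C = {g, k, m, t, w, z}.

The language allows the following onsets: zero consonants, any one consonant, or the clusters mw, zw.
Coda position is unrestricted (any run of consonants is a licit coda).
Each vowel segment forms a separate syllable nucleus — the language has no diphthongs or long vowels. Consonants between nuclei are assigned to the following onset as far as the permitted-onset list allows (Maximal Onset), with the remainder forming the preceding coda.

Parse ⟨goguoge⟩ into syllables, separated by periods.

Nuclei (vowels): o, u, o, e → 4 syllables.
/o…u/ gap (V1→V2): /g/ is a single consonant, so it becomes the next onset.
/u…o/ gap (V2→V3): hiatus — the boundary sits between the two vowels.
/o…e/ gap (V3→V4): /g/ is a single consonant, so it becomes the next onset.

go.gu.o.ge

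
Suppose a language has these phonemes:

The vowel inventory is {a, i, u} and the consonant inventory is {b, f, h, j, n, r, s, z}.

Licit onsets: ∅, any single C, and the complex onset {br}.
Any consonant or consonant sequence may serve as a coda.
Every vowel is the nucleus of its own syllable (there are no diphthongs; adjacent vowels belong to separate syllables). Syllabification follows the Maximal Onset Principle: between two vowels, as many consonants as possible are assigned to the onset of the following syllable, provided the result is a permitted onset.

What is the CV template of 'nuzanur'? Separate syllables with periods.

CV.CV.CVC

The vowels are u, a, u — 3 nuclei, so 3 syllables.
σ1/σ2 boundary: /z/ is a single consonant, so it becomes the next onset.
σ2/σ3 boundary: just /n/ — single C goes to the following onset.
So the parse is nu.za.nur.
Mapping each syllable to C/V: /nu/ → CV, /za/ → CV, /nur/ → CVC.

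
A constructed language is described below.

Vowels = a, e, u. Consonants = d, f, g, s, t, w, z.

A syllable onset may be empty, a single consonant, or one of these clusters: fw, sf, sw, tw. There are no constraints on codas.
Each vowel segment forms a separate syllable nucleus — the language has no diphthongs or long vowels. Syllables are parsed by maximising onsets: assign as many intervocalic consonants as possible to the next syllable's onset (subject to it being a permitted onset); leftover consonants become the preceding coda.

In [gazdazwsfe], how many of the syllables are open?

The vowels are a, a, e — 3 nuclei, so 3 syllables.
/a…a/ gap (V1→V2): /zd/ — longest licit onset from the right is /d/, leaving /z/ as coda.
/a…e/ gap (V2→V3): /zwsf/ — longest licit onset from the right is /sf/, leaving /zw/ as coda.
Syllabification: gaz.dazw.sfe.
Classifying each syllable: /gaz/ (closed), /dazw/ (closed), /sfe/ (open).
Open syllables: 1.

1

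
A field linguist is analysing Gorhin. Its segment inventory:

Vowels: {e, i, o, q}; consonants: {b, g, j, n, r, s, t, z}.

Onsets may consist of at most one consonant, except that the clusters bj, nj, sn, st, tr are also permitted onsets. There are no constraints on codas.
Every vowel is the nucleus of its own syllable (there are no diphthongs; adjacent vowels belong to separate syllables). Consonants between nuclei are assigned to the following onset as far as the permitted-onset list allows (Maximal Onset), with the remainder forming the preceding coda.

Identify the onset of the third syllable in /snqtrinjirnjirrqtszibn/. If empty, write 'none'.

nj

Vowels present: q, i, i, i, q, i; each is a nucleus, giving 6 syllables.
/q…i/ gap (V1→V2): /tr/ is a licit onset in full, so it all attaches to the next syllable.
/i…i/ gap (V2→V3): /nj/ — entire cluster is a permitted onset → onset /nj/, coda ∅.
/i…i/ gap (V3→V4): cluster /rnj/ — the longest permitted-onset suffix is /nj/; onset = /nj/, preceding coda = /r/.
/i…q/ gap (V4→V5): /rr/; trying suffixes from longest down, /r/ is the first permitted one, so coda /r/ | onset /r/.
/q…i/ gap (V5→V6): /tsz/ — longest licit onset from the right is /z/, leaving /ts/ as coda.
Syllabification: snq.tri.njir.njir.rqts.zibn.
Syllable 3 is /njir/: onset /nj/, nucleus /i/, coda /r/.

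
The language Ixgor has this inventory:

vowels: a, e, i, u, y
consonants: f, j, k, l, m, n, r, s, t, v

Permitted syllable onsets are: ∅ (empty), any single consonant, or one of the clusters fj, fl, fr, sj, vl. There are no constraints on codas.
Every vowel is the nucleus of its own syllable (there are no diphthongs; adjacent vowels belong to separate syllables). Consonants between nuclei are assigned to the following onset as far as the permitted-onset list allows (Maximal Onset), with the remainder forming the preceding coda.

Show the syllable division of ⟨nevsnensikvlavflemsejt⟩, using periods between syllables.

nevs.nen.sik.vlav.flem.sejt

Vowels present: e, e, i, a, e, e; each is a nucleus, giving 6 syllables.
V1 /e/ – V2 /e/: /vsn/ — longest licit onset from the right is /n/, leaving /vs/ as coda.
V2 /e/ – V3 /i/: /ns/ — longest licit onset from the right is /s/, leaving /n/ as coda.
V3 /i/ – V4 /a/: /kvl/ splits as /k/ + /vl/ (/vl/ is the longest suffix that is a licit onset).
V4 /a/ – V5 /e/: /vfl/; trying suffixes from longest down, /fl/ is the first permitted one, so coda /v/ | onset /fl/.
V5 /e/ – V6 /e/: /ms/; trying suffixes from longest down, /s/ is the first permitted one, so coda /m/ | onset /s/.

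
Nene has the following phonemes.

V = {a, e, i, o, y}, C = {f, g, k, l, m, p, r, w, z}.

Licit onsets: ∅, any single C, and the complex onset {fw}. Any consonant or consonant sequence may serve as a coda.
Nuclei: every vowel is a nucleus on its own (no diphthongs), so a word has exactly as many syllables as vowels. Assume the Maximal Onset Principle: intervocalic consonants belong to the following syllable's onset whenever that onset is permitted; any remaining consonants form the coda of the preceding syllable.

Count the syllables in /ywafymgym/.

Nuclei (vowels): y, a, y, y → 4 syllables.

4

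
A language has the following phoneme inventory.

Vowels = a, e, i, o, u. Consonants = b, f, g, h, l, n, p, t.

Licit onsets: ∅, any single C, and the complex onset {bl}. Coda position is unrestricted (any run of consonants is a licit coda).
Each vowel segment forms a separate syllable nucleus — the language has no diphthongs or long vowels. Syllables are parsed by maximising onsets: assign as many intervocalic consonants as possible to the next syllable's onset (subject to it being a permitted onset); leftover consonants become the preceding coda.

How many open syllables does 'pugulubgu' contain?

Vowels present: u, u, u, u; each is a nucleus, giving 4 syllables.
Between /u/ (V1) and /u/ (V2): /g/ → onset of the next syllable (single consonants are always licit onsets).
Between /u/ (V2) and /u/ (V3): /l/ → onset of the next syllable (single consonants are always licit onsets).
Between /u/ (V3) and /u/ (V4): /bg/ — longest licit onset from the right is /g/, leaving /b/ as coda.
So the parse is pu.gu.lub.gu.
Classifying each syllable: /pu/ (open), /gu/ (open), /lub/ (closed), /gu/ (open).
Open syllables: 3.

3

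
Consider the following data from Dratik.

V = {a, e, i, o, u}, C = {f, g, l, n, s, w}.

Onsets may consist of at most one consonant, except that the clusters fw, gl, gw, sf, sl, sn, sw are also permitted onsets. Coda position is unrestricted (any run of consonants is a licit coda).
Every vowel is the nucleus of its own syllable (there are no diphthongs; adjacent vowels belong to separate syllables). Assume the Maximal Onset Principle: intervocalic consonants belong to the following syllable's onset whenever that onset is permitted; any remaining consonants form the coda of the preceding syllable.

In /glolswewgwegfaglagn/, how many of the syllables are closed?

Nuclei (vowels): o, e, e, a, a → 5 syllables.
V1 /o/ – V2 /e/: /lsw/ splits as /l/ + /sw/ (/sw/ is the longest suffix that is a licit onset).
V2 /e/ – V3 /e/: /wgw/; trying suffixes from longest down, /gw/ is the first permitted one, so coda /w/ | onset /gw/.
V3 /e/ – V4 /a/: /gf/ — longest licit onset from the right is /f/, leaving /g/ as coda.
V4 /a/ – V5 /a/: /gl/ is a licit onset in full, so it all attaches to the next syllable.
So the parse is glol.swew.gweg.fa.glagn.
Classifying each syllable: /glol/ (closed), /swew/ (closed), /gweg/ (closed), /fa/ (open), /glagn/ (closed).
Closed syllables: 4.

4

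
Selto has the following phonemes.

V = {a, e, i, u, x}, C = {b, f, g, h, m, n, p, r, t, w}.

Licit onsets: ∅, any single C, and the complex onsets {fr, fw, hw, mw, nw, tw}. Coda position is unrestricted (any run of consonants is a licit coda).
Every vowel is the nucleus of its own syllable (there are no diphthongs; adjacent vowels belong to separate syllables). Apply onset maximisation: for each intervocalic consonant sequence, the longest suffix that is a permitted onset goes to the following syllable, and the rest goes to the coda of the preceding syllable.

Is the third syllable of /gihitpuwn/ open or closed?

closed

The vowels are i, i, u — 3 nuclei, so 3 syllables.
/i…i/ gap (V1→V2): just /h/ — single C goes to the following onset.
/i…u/ gap (V2→V3): /tp/ splits as /t/ + /p/ (/p/ is the longest suffix that is a licit onset).
So the parse is gi.hit.puwn.
Syllable 3 is /puwn/ with coda /wn/, so it is closed.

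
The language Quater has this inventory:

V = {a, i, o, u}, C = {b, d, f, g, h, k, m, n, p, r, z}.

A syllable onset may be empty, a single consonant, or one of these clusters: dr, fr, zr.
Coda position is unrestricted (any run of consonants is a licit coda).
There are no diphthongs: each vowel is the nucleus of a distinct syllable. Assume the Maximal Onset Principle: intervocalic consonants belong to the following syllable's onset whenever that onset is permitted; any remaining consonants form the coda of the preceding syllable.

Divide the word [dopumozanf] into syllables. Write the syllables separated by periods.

Nuclei (vowels): o, u, o, a → 4 syllables.
Between /o/ (V1) and /u/ (V2): just /p/ — single C goes to the following onset.
Between /u/ (V2) and /o/ (V3): /m/ → onset of the next syllable (single consonants are always licit onsets).
Between /o/ (V3) and /a/ (V4): /z/ is a single consonant, so it becomes the next onset.

do.pu.mo.zanf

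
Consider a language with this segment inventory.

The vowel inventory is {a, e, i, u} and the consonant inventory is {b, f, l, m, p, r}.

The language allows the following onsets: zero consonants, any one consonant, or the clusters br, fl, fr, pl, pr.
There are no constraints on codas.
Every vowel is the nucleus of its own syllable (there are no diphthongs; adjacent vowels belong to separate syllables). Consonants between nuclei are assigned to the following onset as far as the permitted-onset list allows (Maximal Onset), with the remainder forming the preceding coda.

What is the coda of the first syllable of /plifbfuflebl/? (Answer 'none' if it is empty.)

fb

The vowels are i, u, e — 3 nuclei, so 3 syllables.
σ1/σ2 boundary: /fbf/ splits as /fb/ + /f/ (/f/ is the longest suffix that is a licit onset).
σ2/σ3 boundary: /fl/ is a licit onset in full, so it all attaches to the next syllable.
So the parse is plifb.fu.flebl.
Syllable 1 is /plifb/: onset /pl/, nucleus /i/, coda /fb/.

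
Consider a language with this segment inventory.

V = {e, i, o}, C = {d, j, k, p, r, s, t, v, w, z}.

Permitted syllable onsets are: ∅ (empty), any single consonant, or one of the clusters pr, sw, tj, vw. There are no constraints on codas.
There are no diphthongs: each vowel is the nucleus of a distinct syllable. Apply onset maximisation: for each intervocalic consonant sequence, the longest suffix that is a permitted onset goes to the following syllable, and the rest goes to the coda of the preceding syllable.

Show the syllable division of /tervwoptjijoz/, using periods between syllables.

The vowels are e, o, i, o — 4 nuclei, so 4 syllables.
/e…o/ gap (V1→V2): /rvw/; trying suffixes from longest down, /vw/ is the first permitted one, so coda /r/ | onset /vw/.
/o…i/ gap (V2→V3): /ptj/ splits as /p/ + /tj/ (/tj/ is the longest suffix that is a licit onset).
/i…o/ gap (V3→V4): just /j/ — single C goes to the following onset.

ter.vwop.tji.joz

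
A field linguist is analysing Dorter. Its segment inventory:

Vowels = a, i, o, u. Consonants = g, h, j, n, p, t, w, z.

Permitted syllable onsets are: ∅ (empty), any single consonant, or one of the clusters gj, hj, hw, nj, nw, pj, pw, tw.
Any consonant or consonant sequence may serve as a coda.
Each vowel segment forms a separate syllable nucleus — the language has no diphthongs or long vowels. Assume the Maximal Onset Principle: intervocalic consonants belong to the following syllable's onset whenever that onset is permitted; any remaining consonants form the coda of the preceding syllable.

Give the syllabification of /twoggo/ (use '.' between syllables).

twog.go

The vowels are o, o — 2 nuclei, so 2 syllables.
/o…o/ gap (V1→V2): /gg/ — longest licit onset from the right is /g/, leaving /g/ as coda.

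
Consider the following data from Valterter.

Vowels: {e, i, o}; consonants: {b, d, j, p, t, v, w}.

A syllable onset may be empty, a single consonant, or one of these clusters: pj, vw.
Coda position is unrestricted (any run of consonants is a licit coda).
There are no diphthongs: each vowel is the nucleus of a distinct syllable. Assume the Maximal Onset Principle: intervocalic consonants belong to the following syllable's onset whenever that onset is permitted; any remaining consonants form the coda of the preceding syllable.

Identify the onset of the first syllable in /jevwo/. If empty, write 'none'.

Nuclei (vowels): e, o → 2 syllables.
V1 /e/ – V2 /o/: /vw/ — entire cluster is a permitted onset → onset /vw/, coda ∅.
Syllabification: je.vwo.
Syllable 1 is /je/: onset /j/, nucleus /e/, coda ∅.

j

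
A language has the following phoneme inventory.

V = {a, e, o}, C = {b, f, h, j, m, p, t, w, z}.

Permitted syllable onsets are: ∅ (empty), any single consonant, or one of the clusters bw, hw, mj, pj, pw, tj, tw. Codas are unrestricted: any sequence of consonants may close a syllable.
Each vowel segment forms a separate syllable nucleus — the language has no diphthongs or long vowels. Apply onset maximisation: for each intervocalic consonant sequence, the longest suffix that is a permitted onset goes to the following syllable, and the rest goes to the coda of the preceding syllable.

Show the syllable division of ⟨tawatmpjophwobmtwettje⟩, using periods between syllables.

ta.watm.pjop.hwobm.twet.tje

Nuclei (vowels): a, a, o, o, e, e → 6 syllables.
Between /a/ (V1) and /a/ (V2): /w/ is a single consonant, so it becomes the next onset.
Between /a/ (V2) and /o/ (V3): /tmpj/; trying suffixes from longest down, /pj/ is the first permitted one, so coda /tm/ | onset /pj/.
Between /o/ (V3) and /o/ (V4): cluster /phw/ — the longest permitted-onset suffix is /hw/; onset = /hw/, preceding coda = /p/.
Between /o/ (V4) and /e/ (V5): cluster /bmtw/ — the longest permitted-onset suffix is /tw/; onset = /tw/, preceding coda = /bm/.
Between /e/ (V5) and /e/ (V6): /ttj/; trying suffixes from longest down, /tj/ is the first permitted one, so coda /t/ | onset /tj/.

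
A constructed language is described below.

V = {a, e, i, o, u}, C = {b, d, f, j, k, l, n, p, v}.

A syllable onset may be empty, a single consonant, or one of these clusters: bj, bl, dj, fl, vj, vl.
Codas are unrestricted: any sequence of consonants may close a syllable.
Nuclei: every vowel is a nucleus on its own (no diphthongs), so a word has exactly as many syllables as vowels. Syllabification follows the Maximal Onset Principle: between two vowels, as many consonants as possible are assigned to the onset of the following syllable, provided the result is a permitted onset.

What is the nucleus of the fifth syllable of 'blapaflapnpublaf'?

Nuclei (vowels): a, a, a, u, a → 5 syllables.
The fifth nucleus (vowel 5 from the left) is /a/.

a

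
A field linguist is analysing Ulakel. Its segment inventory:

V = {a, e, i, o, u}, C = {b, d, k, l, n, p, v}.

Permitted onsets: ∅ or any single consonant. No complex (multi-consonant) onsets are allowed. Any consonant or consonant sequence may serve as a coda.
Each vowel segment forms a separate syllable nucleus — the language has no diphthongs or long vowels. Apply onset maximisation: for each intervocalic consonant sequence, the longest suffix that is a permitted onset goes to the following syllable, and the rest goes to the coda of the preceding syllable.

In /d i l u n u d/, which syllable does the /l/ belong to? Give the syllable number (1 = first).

2

Vowels present: i, u, u; each is a nucleus, giving 3 syllables.
V1 /i/ – V2 /u/: just /l/ — single C goes to the following onset.
V2 /u/ – V3 /u/: /n/ is a single consonant, so it becomes the next onset.
Putting it together: di.lu.nud.
The /l/ is in the onset of syllable 2 (/lu/).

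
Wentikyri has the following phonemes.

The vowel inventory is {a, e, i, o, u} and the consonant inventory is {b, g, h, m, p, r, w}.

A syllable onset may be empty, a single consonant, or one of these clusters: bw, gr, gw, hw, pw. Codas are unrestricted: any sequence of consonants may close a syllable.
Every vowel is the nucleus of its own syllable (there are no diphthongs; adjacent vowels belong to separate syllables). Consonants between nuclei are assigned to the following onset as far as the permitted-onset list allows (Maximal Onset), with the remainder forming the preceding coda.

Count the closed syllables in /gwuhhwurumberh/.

3

Nuclei (vowels): u, u, u, e → 4 syllables.
V1 /u/ – V2 /u/: /hhw/ — longest licit onset from the right is /hw/, leaving /h/ as coda.
V2 /u/ – V3 /u/: just /r/ — single C goes to the following onset.
V3 /u/ – V4 /e/: /mb/ — longest licit onset from the right is /b/, leaving /m/ as coda.
Syllabification: gwuh.hwu.rum.berh.
Classifying each syllable: /gwuh/ (closed), /hwu/ (open), /rum/ (closed), /berh/ (closed).
Closed syllables: 3.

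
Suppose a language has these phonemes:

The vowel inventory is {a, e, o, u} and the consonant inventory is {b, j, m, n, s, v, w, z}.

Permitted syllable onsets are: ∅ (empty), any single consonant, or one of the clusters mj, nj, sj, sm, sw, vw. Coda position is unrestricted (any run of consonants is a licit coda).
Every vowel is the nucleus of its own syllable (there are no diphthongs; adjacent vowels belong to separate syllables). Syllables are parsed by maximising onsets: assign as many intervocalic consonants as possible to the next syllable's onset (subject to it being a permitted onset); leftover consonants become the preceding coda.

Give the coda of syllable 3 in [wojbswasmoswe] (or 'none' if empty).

Nuclei (vowels): o, a, o, e → 4 syllables.
/o…a/ gap (V1→V2): /jbsw/ — longest licit onset from the right is /sw/, leaving /jb/ as coda.
/a…o/ gap (V2→V3): cluster /sm/ — /sm/ is itself a permitted onset, so the whole cluster goes right; preceding coda = ∅.
/o…e/ gap (V3→V4): cluster /sw/ — /sw/ is itself a permitted onset, so the whole cluster goes right; preceding coda = ∅.
So the parse is wojb.swa.smo.swe.
Syllable 3 is /smo/: onset /sm/, nucleus /o/, coda ∅.

none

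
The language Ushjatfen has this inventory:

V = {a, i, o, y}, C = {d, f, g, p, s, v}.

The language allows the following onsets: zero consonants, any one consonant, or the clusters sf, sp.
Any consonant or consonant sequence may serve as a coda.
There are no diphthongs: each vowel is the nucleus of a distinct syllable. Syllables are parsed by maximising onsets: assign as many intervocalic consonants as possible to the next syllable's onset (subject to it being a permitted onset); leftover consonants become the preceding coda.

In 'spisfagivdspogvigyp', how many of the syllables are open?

Nuclei (vowels): i, a, i, o, i, y → 6 syllables.
V1 /i/ – V2 /a/: cluster /sf/ — /sf/ is itself a permitted onset, so the whole cluster goes right; preceding coda = ∅.
V2 /a/ – V3 /i/: /g/ → onset of the next syllable (single consonants are always licit onsets).
V3 /i/ – V4 /o/: /vdsp/ — longest licit onset from the right is /sp/, leaving /vd/ as coda.
V4 /o/ – V5 /i/: /gv/ splits as /g/ + /v/ (/v/ is the longest suffix that is a licit onset).
V5 /i/ – V6 /y/: /g/ is a single consonant, so it becomes the next onset.
Putting it together: spi.sfa.givd.spog.vi.gyp.
Classifying each syllable: /spi/ (open), /sfa/ (open), /givd/ (closed), /spog/ (closed), /vi/ (open), /gyp/ (closed).
Open syllables: 3.

3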